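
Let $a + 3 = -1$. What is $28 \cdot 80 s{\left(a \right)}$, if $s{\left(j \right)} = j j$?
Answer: $35840$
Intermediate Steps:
$a = -4$ ($a = -3 - 1 = -4$)
$s{\left(j \right)} = j^{2}$
$28 \cdot 80 s{\left(a \right)} = 28 \cdot 80 \left(-4\right)^{2} = 2240 \cdot 16 = 35840$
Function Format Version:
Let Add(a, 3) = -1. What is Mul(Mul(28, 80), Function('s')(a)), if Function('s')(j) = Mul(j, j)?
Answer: 35840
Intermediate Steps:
a = -4 (a = Add(-3, -1) = -4)
Function('s')(j) = Pow(j, 2)
Mul(Mul(28, 80), Function('s')(a)) = Mul(Mul(28, 80), Pow(-4, 2)) = Mul(2240, 16) = 35840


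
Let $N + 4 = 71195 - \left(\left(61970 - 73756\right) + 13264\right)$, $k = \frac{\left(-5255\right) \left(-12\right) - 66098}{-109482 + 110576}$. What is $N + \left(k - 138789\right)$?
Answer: $- \frac{37786091}{547} \approx -69079.0$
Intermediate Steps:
$k = - \frac{1519}{547}$ ($k = \frac{63060 - 66098}{1094} = \left(-3038\right) \frac{1}{1094} = - \frac{1519}{547} \approx -2.777$)
$N = 69713$ ($N = -4 + \left(71195 - \left(\left(61970 - 73756\right) + 13264\right)\right) = -4 + \left(71195 - \left(-11786 + 13264\right)\right) = -4 + \left(71195 - 1478\right) = -4 + 69717 = 69713$)
$N + \left(k - 138789\right) = 69713 - \frac{75919102}{547} = - \frac{37786091}{547}$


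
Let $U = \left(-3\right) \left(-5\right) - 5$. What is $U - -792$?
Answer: $802$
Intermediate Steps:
$U = 10$ ($U = 15 - 5 = 10$)
$U - -792 = 10 - -792 = 10 + 792 = 802$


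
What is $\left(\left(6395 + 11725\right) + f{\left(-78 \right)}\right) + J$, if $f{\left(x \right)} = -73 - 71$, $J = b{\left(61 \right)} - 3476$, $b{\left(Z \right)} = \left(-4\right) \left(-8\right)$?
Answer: $14532$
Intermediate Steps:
$b{\left(Z \right)} = 32$
$J = -3444$ ($J = 32 - 3476 = -3444$)
$f{\left(x \right)} = -144$
$\left(\left(6395 + 11725\right) + f{\left(-78 \right)}\right) + J = \left(\left(6395 + 11725\right) - 144\right) - 3444 = \left(18120 - 144\right) - 3444 = 17976 - 3444 = 14532$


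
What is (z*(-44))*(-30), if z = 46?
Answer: 60720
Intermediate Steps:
(z*(-44))*(-30) = (46*(-44))*(-30) = -2024*(-30) = 60720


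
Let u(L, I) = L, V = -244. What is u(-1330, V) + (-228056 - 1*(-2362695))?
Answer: 2133309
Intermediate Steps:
u(-1330, V) + (-228056 - 1*(-2362695)) = -1330 + (-228056 - 1*(-2362695)) = -1330 + (-228056 + 2362695) = -1330 + 2134639 = 2133309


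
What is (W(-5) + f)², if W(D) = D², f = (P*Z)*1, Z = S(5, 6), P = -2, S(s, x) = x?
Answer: 169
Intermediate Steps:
Z = 6
f = -12 (f = -2*6*1 = -12*1 = -12)
(W(-5) + f)² = ((-5)² - 12)² = (25 - 12)² = 13² = 169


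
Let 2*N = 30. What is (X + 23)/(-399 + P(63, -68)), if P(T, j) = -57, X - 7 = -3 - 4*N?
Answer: 11/152 ≈ 0.072368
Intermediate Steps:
N = 15 (N = (½)*30 = 15)
X = -56 (X = 7 + (-3 - 4*15) = 7 + (-3 - 60) = 7 - 63 = -56)
(X + 23)/(-399 + P(63, -68)) = (-56 + 23)/(-399 - 57) = -33/(-456) = -33*(-1/456) = 11/152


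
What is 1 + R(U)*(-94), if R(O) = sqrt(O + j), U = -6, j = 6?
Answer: 1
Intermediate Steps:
R(O) = sqrt(6 + O) (R(O) = sqrt(O + 6) = sqrt(6 + O))
1 + R(U)*(-94) = 1 + sqrt(6 - 6)*(-94) = 1 + sqrt(0)*(-94) = 1 + 0*(-94) = 1 + 0 = 1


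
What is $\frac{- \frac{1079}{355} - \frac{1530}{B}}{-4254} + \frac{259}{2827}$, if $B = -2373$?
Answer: $\frac{311288002783}{3376977216690} \approx 0.09218$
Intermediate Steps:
$\frac{- \frac{1079}{355} - \frac{1530}{B}}{-4254} + \frac{259}{2827} = \frac{- \frac{1079}{355} - \frac{1530}{-2373}}{-4254} + \frac{259}{2827} = \left(\left(-1079\right) \frac{1}{355} - - \frac{510}{791}\right) \left(- \frac{1}{4254}\right) + 259 \cdot \frac{1}{2827} = \left(- \frac{1079}{355} + \frac{510}{791}\right) \left(- \frac{1}{4254}\right) + \frac{259}{2827} = \left(- \frac{672439}{280805}\right) \left(- \frac{1}{4254}\right) + \frac{259}{2827} = \frac{672439}{1194544470} + \frac{259}{2827} = \frac{311288002783}{3376977216690}$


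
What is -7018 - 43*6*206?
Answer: -60166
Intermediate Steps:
-7018 - 43*6*206 = -7018 - 258*206 = -7018 - 53148 = -60166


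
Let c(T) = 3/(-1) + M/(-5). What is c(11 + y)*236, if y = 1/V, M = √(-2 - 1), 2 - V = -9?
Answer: -708 - 236*I*√3/5 ≈ -708.0 - 81.753*I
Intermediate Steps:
V = 11 (V = 2 - 1*(-9) = 2 + 9 = 11)
M = I*√3 (M = √(-3) = I*√3 ≈ 1.732*I)
y = 1/11 ≈ 0.090909
c(T) = -3 - I*√3/5 (c(T) = 3/(-1) + (I*√3)/(-5) = 3*(-1) + (I*√3)*(-⅕) = -3 - I*√3/5)
c(11 + y)*236 = (-3 - I*√3/5)*236 = -708 - 236*I*√3/5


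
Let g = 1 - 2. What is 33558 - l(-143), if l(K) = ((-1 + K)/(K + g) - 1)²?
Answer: 33558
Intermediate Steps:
g = -1
l(K) = 0 (l(K) = ((-1 + K)/(K - 1) - 1)² = ((-1 + K)/(-1 + K) - 1)² = (1 - 1)² = 0² = 0)
33558 - l(-143) = 33558 - 1*0 = 33558 + 0 = 33558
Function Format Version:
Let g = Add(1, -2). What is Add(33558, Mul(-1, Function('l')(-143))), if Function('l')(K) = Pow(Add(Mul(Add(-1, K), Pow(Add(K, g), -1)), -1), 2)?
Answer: 33558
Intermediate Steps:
g = -1
Function('l')(K) = 0 (Function('l')(K) = Pow(Add(Mul(Add(-1, K), Pow(Add(K, -1), -1)), -1), 2) = Pow(Add(Mul(Add(-1, K), Pow(Add(-1, K), -1)), -1), 2) = Pow(Add(1, -1), 2) = Pow(0, 2) = 0)
Add(33558, Mul(-1, Function('l')(-143))) = Add(33558, Mul(-1, 0)) = Add(33558, 0) = 33558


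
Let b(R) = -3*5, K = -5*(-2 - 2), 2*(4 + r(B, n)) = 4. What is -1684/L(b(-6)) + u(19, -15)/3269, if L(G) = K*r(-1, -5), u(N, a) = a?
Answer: 1376099/32690 ≈ 42.095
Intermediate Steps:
r(B, n) = -2 (r(B, n) = -4 + (½)*4 = -4 + 2 = -2)
K = 20 (K = -5*(-4) = 20)
b(R) = -15
L(G) = -40 (L(G) = 20*(-2) = -40)
-1684/L(b(-6)) + u(19, -15)/3269 = -1684/(-40) - 15/3269 = -1684*(-1/40) - 15*1/3269 = 421/10 - 15/3269 = 1376099/32690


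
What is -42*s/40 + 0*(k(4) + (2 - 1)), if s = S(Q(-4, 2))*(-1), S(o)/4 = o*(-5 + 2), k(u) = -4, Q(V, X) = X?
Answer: -126/5 ≈ -25.200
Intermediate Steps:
S(o) = -12*o (S(o) = 4*(o*(-5 + 2)) = 4*(o*(-3)) = 4*(-3*o) = -12*o)
s = 24 (s = -12*2*(-1) = -24*(-1) = 24)
-42*s/40 + 0*(k(4) + (2 - 1)) = -1008/40 + 0*(-4 + (2 - 1)) = -1008/40 + 0*(-4 + 1) = -42*⅗ + 0*(-3) = -126/5 + 0 = -126/5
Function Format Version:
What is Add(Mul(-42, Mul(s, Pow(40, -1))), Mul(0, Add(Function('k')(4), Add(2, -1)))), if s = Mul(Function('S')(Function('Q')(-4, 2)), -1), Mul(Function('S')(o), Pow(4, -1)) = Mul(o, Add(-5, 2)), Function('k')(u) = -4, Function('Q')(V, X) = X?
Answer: Rational(-126, 5) ≈ -25.200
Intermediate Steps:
Function('S')(o) = Mul(-12, o) (Function('S')(o) = Mul(4, Mul(o, Add(-5, 2))) = Mul(4, Mul(o, -3)) = Mul(4, Mul(-3, o)) = Mul(-12, o))
s = 24 (s = Mul(Mul(-12, 2), -1) = Mul(-24, -1) = 24)
Add(Mul(-42, Mul(s, Pow(40, -1))), Mul(0, Add(Function('k')(4), Add(2, -1)))) = Add(Mul(-42, Mul(24, Pow(40, -1))), Mul(0, Add(-4, Add(2, -1)))) = Add(Mul(-42, Mul(24, Rational(1, 40))), Mul(0, Add(-4, 1))) = Add(Mul(-42, Rational(3, 5)), Mul(0, -3)) = Add(Rational(-126, 5), 0) = Rational(-126, 5)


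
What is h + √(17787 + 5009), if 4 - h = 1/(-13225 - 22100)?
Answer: 141301/35325 + 2*√5699 ≈ 154.98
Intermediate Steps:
h = 141301/35325 (h = 4 - 1/(-13225 - 22100) = 4 - 1/(-35325) = 4 - 1*(-1/35325) = 4 + 1/35325 = 141301/35325 ≈ 4.0000)
h + √(17787 + 5009) = 141301/35325 + √(17787 + 5009) = 141301/35325 + √22796 = 141301/35325 + 2*√5699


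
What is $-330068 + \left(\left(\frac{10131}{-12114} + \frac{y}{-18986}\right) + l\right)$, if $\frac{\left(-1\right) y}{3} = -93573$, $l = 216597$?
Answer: $- \frac{2175126244618}{19166367} \approx -1.1349 \cdot 10^{5}$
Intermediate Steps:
$y = 280719$ ($y = \left(-3\right) \left(-93573\right) = 280719$)
$-330068 + \left(\left(\frac{10131}{-12114} + \frac{y}{-18986}\right) + l\right) = -330068 + \left(\left(\frac{10131}{-12114} + \frac{280719}{-18986}\right) + 216597\right) = -330068 + \left(\left(10131 \left(- \frac{1}{12114}\right) + 280719 \left(- \frac{1}{18986}\right)\right) + 216597\right) = -330068 + \left(\left(- \frac{3377}{4038} - \frac{280719}{18986}\right) + 216597\right) = -330068 + \left(- \frac{299414761}{19166367} + 216597\right) = -330068 + \frac{4151078178338}{19166367} = - \frac{2175126244618}{19166367}$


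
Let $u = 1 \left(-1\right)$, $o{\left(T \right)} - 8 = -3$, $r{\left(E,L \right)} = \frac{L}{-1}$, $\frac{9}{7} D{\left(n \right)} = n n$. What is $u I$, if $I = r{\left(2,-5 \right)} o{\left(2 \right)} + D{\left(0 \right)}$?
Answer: $-25$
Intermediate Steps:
$D{\left(n \right)} = \frac{7 n^{2}}{9}$ ($D{\left(n \right)} = \frac{7 n n}{9} = \frac{7 n^{2}}{9}$)
$r{\left(E,L \right)} = - L$ ($r{\left(E,L \right)} = L \left(-1\right) = - L$)
$o{\left(T \right)} = 5$ ($o{\left(T \right)} = 8 - 3 = 5$)
$u = -1$
$I = 25$ ($I = \left(-1\right) \left(-5\right) 5 + \frac{7 \cdot 0^{2}}{9} = 5 \cdot 5 + \frac{7}{9} \cdot 0 = 25 + 0 = 25$)
$u I = \left(-1\right) 25 = -25$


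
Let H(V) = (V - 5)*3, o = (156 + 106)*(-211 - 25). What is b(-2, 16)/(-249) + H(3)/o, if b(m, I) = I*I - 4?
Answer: -2596695/2566028 ≈ -1.0120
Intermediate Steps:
b(m, I) = -4 + I**2 (b(m, I) = I**2 - 4 = -4 + I**2)
o = -61832 (o = 262*(-236) = -61832)
H(V) = -15 + 3*V (H(V) = (-5 + V)*3 = -15 + 3*V)
b(-2, 16)/(-249) + H(3)/o = (-4 + 16**2)/(-249) + (-15 + 3*3)/(-61832) = (-4 + 256)*(-1/249) + (-15 + 9)*(-1/61832) = 252*(-1/249) - 6*(-1/61832) = -84/83 + 3/30916 = -2596695/2566028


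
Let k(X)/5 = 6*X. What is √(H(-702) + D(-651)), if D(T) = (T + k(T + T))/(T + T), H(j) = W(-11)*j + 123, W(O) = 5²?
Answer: I*√69586/2 ≈ 131.9*I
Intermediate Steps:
W(O) = 25
k(X) = 30*X (k(X) = 5*(6*X) = 30*X)
H(j) = 123 + 25*j (H(j) = 25*j + 123 = 123 + 25*j)
D(T) = 61/2 (D(T) = (T + 30*(T + T))/(T + T) = (T + 30*(2*T))/((2*T)) = (T + 60*T)*(1/(2*T)) = (61*T)*(1/(2*T)) = 61/2)
√(H(-702) + D(-651)) = √((123 + 25*(-702)) + 61/2) = √((123 - 17550) + 61/2) = √(-17427 + 61/2) = √(-34793/2) = I*√69586/2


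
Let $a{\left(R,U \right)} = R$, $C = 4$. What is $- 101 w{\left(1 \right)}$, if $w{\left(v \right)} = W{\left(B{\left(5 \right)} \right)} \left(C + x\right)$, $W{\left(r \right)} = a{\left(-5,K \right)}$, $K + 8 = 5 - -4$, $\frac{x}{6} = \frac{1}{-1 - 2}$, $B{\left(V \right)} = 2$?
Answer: $1010$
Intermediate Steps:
$x = -2$ ($x = \frac{6}{-1 - 2} = \frac{6}{-3} = 6 \left(- \frac{1}{3}\right) = -2$)
$K = 1$ ($K = -8 + \left(5 - -4\right) = -8 + \left(5 + 4\right) = -8 + 9 = 1$)
$W{\left(r \right)} = -5$
$w{\left(v \right)} = -10$ ($w{\left(v \right)} = - 5 \left(4 - 2\right) = \left(-5\right) 2 = -10$)
$- 101 w{\left(1 \right)} = \left(-101\right) \left(-10\right) = 1010$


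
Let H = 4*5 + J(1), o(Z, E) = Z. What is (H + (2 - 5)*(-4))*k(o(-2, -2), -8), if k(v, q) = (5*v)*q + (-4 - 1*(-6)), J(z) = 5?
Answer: 3034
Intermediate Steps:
k(v, q) = 2 + 5*q*v (k(v, q) = 5*q*v + (-4 + 6) = 5*q*v + 2 = 2 + 5*q*v)
H = 25 (H = 4*5 + 5 = 20 + 5 = 25)
(H + (2 - 5)*(-4))*k(o(-2, -2), -8) = (25 + (2 - 5)*(-4))*(2 + 5*(-8)*(-2)) = (25 - 3*(-4))*(2 + 80) = (25 + 12)*82 = 37*82 = 3034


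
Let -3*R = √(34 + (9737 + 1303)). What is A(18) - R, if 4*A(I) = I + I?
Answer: 9 + 7*√226/3 ≈ 44.078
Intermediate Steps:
R = -7*√226/3 (R = -√(34 + (9737 + 1303))/3 = -√(34 + 11040)/3 = -7*√226/3 ≈ -35.078)
A(I) = I/2 (A(I) = (I + I)/4 = (2*I)/4 = I/2)
A(18) - R = (½)*18 - (-7)*√226/3 = 9 + 7*√226/3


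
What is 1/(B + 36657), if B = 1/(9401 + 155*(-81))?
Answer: 3154/115616177 ≈ 2.7280e-5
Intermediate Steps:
B = -1/3154 (B = 1/(9401 - 12555) = 1/(-3154) = -1/3154 ≈ -0.00031706)
1/(B + 36657) = 1/(-1/3154 + 36657) = 1/(115616177/3154) = 3154/115616177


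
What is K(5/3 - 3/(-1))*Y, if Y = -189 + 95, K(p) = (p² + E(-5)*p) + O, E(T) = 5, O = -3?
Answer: -35626/9 ≈ -3958.4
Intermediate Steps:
K(p) = -3 + p² + 5*p (K(p) = (p² + 5*p) - 3 = -3 + p² + 5*p)
Y = -94
K(5/3 - 3/(-1))*Y = (-3 + (5/3 - 3/(-1))² + 5*(5/3 - 3/(-1)))*(-94) = (-3 + (5*(⅓) - 3*(-1))² + 5*(5*(⅓) - 3*(-1)))*(-94) = (-3 + (5/3 + 3)² + 5*(5/3 + 3))*(-94) = (-3 + (14/3)² + 5*(14/3))*(-94) = (-3 + 196/9 + 70/3)*(-94) = (379/9)*(-94) = -35626/9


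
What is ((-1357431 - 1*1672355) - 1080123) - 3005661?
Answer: -7115570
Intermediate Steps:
((-1357431 - 1*1672355) - 1080123) - 3005661 = ((-1357431 - 1672355) - 1080123) - 3005661 = (-3029786 - 1080123) - 3005661 = -4109909 - 3005661 = -7115570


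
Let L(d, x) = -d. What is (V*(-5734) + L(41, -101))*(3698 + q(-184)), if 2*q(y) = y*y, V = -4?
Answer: 472232270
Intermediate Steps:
q(y) = y²/2 (q(y) = (y*y)/2 = y²/2)
(V*(-5734) + L(41, -101))*(3698 + q(-184)) = (-4*(-5734) - 1*41)*(3698 + (½)*(-184)²) = (22936 - 41)*(3698 + (½)*33856) = 22895*(3698 + 16928) = 22895*20626 = 472232270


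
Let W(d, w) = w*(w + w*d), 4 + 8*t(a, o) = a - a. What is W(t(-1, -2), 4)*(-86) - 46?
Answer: -734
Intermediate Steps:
t(a, o) = -½ (t(a, o) = -½ + (a - a)/8 = -½ + (⅛)*0 = -½ + 0 = -½)
W(d, w) = w*(w + d*w)
W(t(-1, -2), 4)*(-86) - 46 = (4²*(1 - ½))*(-86) - 46 = (16*(½))*(-86) - 46 = 8*(-86) - 46 = -688 - 46 = -734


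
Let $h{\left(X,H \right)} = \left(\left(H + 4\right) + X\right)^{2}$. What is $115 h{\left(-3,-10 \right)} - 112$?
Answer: $9203$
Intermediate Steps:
$h{\left(X,H \right)} = \left(4 + H + X\right)^{2}$ ($h{\left(X,H \right)} = \left(\left(4 + H\right) + X\right)^{2} = \left(4 + H + X\right)^{2}$)
$115 h{\left(-3,-10 \right)} - 112 = 115 \left(4 - 10 - 3\right)^{2} - 112 = 115 \left(-9\right)^{2} - 112 = 115 \cdot 81 - 112 = 9315 - 112 = 9203$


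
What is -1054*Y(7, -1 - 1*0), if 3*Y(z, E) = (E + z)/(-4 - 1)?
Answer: 2108/5 ≈ 421.60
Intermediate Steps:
Y(z, E) = -E/15 - z/15 (Y(z, E) = ((E + z)/(-4 - 1))/3 = ((E + z)/(-5))/3 = ((E + z)*(-⅕))/3 = (-E/5 - z/5)/3 = -E/15 - z/15)
-1054*Y(7, -1 - 1*0) = -1054*(-(-1 - 1*0)/15 - 1/15*7) = -1054*(-(-1 + 0)/15 - 7/15) = -1054*(-1/15*(-1) - 7/15) = -1054*(1/15 - 7/15) = -1054*(-⅖) = 2108/5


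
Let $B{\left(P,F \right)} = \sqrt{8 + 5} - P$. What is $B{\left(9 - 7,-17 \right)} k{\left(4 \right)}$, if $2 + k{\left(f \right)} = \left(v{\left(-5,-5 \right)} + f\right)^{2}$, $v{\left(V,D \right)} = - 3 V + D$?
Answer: $-388 + 194 \sqrt{13} \approx 311.48$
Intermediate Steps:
$v{\left(V,D \right)} = D - 3 V$
$k{\left(f \right)} = -2 + \left(10 + f\right)^{2}$ ($k{\left(f \right)} = -2 + \left(\left(-5 - -15\right) + f\right)^{2} = -2 + \left(\left(-5 + 15\right) + f\right)^{2} = -2 + \left(10 + f\right)^{2}$)
$B{\left(P,F \right)} = \sqrt{13} - P$
$B{\left(9 - 7,-17 \right)} k{\left(4 \right)} = \left(\sqrt{13} - \left(9 - 7\right)\right) \left(-2 + \left(10 + 4\right)^{2}\right) = \left(\sqrt{13} - 2\right) \left(-2 + 14^{2}\right) = \left(\sqrt{13} - 2\right) \left(-2 + 196\right) = \left(-2 + \sqrt{13}\right) 194 = -388 + 194 \sqrt{13}$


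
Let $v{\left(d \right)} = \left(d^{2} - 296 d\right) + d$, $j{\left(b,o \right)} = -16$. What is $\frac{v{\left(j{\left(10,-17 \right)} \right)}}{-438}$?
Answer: $- \frac{2488}{219} \approx -11.361$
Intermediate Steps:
$v{\left(d \right)} = d^{2} - 295 d$
$\frac{v{\left(j{\left(10,-17 \right)} \right)}}{-438} = \frac{\left(-16\right) \left(-295 - 16\right)}{-438} = \left(-16\right) \left(-311\right) \left(- \frac{1}{438}\right) = 4976 \left(- \frac{1}{438}\right) = - \frac{2488}{219}$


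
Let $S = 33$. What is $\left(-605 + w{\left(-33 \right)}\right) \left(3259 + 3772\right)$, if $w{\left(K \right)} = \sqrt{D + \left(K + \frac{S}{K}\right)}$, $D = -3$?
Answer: $-4253755 + 7031 i \sqrt{37} \approx -4.2538 \cdot 10^{6} + 42768.0 i$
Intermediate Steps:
$w{\left(K \right)} = \sqrt{-3 + K + \frac{33}{K}}$ ($w{\left(K \right)} = \sqrt{-3 + \left(K + \frac{33}{K}\right)} = \sqrt{-3 + K + \frac{33}{K}}$)
$\left(-605 + w{\left(-33 \right)}\right) \left(3259 + 3772\right) = \left(-605 + \sqrt{-3 - 33 + \frac{33}{-33}}\right) \left(3259 + 3772\right) = \left(-605 + \sqrt{-3 - 33 + 33 \left(- \frac{1}{33}\right)}\right) 7031 = \left(-605 + \sqrt{-3 - 33 - 1}\right) 7031 = \left(-605 + \sqrt{-37}\right) 7031 = \left(-605 + i \sqrt{37}\right) 7031 = -4253755 + 7031 i \sqrt{37}$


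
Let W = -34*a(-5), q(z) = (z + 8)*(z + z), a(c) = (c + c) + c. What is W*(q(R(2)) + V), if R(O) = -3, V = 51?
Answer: 10710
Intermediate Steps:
a(c) = 3*c (a(c) = 2*c + c = 3*c)
q(z) = 2*z*(8 + z) (q(z) = (8 + z)*(2*z) = 2*z*(8 + z))
W = 510 (W = -102*(-5) = -34*(-15) = 510)
W*(q(R(2)) + V) = 510*(2*(-3)*(8 - 3) + 51) = 510*(2*(-3)*5 + 51) = 510*(-30 + 51) = 510*21 = 10710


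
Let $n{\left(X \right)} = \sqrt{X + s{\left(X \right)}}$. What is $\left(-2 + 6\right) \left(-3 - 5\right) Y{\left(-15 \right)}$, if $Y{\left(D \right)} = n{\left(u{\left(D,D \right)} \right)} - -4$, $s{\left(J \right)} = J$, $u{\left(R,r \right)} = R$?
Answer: $-128 - 32 i \sqrt{30} \approx -128.0 - 175.27 i$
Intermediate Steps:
$n{\left(X \right)} = \sqrt{2} \sqrt{X}$ ($n{\left(X \right)} = \sqrt{X + X} = \sqrt{2 X} = \sqrt{2} \sqrt{X}$)
$Y{\left(D \right)} = 4 + \sqrt{2} \sqrt{D}$ ($Y{\left(D \right)} = \sqrt{2} \sqrt{D} - -4 = \sqrt{2} \sqrt{D} + 4 = 4 + \sqrt{2} \sqrt{D}$)
$\left(-2 + 6\right) \left(-3 - 5\right) Y{\left(-15 \right)} = \left(-2 + 6\right) \left(-3 - 5\right) \left(4 + \sqrt{2} \sqrt{-15}\right) = 4 \left(-8\right) \left(4 + \sqrt{2} i \sqrt{15}\right) = - 32 \left(4 + i \sqrt{30}\right) = -128 - 32 i \sqrt{30}$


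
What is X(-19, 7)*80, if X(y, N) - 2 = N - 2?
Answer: 560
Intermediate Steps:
X(y, N) = N (X(y, N) = 2 + (N - 2) = 2 + (-2 + N) = N)
X(-19, 7)*80 = 7*80 = 560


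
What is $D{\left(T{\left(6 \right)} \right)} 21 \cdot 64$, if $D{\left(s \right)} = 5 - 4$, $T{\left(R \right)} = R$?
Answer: $1344$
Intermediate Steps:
$D{\left(s \right)} = 1$ ($D{\left(s \right)} = 5 - 4 = 1$)
$D{\left(T{\left(6 \right)} \right)} 21 \cdot 64 = 1 \cdot 21 \cdot 64 = 21 \cdot 64 = 1344$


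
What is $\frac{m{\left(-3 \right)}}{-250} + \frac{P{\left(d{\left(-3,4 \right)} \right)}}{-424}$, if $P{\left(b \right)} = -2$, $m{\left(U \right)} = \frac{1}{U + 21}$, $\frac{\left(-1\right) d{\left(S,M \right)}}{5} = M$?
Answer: $\frac{268}{59625} \approx 0.0044948$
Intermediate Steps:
$d{\left(S,M \right)} = - 5 M$
$m{\left(U \right)} = \frac{1}{21 + U}$
$\frac{m{\left(-3 \right)}}{-250} + \frac{P{\left(d{\left(-3,4 \right)} \right)}}{-424} = \frac{1}{\left(21 - 3\right) \left(-250\right)} - \frac{2}{-424} = \frac{1}{18} \left(- \frac{1}{250}\right) - - \frac{1}{212} = \frac{1}{18} \left(- \frac{1}{250}\right) + \frac{1}{212} = - \frac{1}{4500} + \frac{1}{212} = \frac{268}{59625}$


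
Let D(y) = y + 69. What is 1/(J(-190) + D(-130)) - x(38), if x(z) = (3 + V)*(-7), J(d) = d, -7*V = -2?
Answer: 5772/251 ≈ 22.996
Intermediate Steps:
V = 2/7 (V = -1/7*(-2) = 2/7 ≈ 0.28571)
D(y) = 69 + y
x(z) = -23 (x(z) = (3 + 2/7)*(-7) = (23/7)*(-7) = -23)
1/(J(-190) + D(-130)) - x(38) = 1/(-190 + (69 - 130)) - 1*(-23) = 1/(-190 - 61) + 23 = 1/(-251) + 23 = -1/251 + 23 = 5772/251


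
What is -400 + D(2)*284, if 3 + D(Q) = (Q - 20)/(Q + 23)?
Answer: -36412/25 ≈ -1456.5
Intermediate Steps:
D(Q) = -3 + (-20 + Q)/(23 + Q) (D(Q) = -3 + (Q - 20)/(Q + 23) = -3 + (-20 + Q)/(23 + Q))
-400 + D(2)*284 = -400 + ((-89 - 2*2)/(23 + 2))*284 = -400 + ((-89 - 4)/25)*284 = -400 + ((1/25)*(-93))*284 = -400 - 93/25*284 = -400 - 26412/25 = -36412/25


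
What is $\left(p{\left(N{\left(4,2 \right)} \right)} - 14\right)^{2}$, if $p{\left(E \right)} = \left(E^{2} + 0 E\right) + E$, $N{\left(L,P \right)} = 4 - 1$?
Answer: $4$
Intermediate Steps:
$N{\left(L,P \right)} = 3$
$p{\left(E \right)} = E + E^{2}$ ($p{\left(E \right)} = \left(E^{2} + 0\right) + E = E^{2} + E = E + E^{2}$)
$\left(p{\left(N{\left(4,2 \right)} \right)} - 14\right)^{2} = \left(3 \left(1 + 3\right) - 14\right)^{2} = \left(3 \cdot 4 - 14\right)^{2} = \left(12 - 14\right)^{2} = \left(-2\right)^{2} = 4$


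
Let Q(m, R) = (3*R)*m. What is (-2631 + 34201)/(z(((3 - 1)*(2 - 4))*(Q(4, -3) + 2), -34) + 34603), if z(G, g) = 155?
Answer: 15785/17379 ≈ 0.90828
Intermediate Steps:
Q(m, R) = 3*R*m
(-2631 + 34201)/(z(((3 - 1)*(2 - 4))*(Q(4, -3) + 2), -34) + 34603) = (-2631 + 34201)/(155 + 34603) = 31570/34758 = 31570*(1/34758) = 15785/17379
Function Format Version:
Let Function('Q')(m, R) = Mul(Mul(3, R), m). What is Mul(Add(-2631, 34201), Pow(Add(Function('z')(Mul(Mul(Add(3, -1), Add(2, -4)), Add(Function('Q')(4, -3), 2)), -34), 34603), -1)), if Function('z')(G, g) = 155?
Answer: Rational(15785, 17379) ≈ 0.90828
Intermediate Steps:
Function('Q')(m, R) = Mul(3, R, m)
Mul(Add(-2631, 34201), Pow(Add(Function('z')(Mul(Mul(Add(3, -1), Add(2, -4)), Add(Function('Q')(4, -3), 2)), -34), 34603), -1)) = Mul(Add(-2631, 34201), Pow(Add(155, 34603), -1)) = Mul(31570, Pow(34758, -1)) = Mul(31570, Rational(1, 34758)) = Rational(15785, 17379)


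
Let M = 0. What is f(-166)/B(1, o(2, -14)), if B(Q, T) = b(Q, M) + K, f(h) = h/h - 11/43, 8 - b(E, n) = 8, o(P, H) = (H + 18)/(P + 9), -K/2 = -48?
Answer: 1/129 ≈ 0.0077519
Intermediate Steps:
K = 96 (K = -2*(-48) = 96)
o(P, H) = (18 + H)/(9 + P)
b(E, n) = 0 (b(E, n) = 8 - 1*8 = 8 - 8 = 0)
f(h) = 32/43 (f(h) = 1 - 11*1/43 = 1 - 11/43 = 32/43)
B(Q, T) = 96 (B(Q, T) = 0 + 96 = 96)
f(-166)/B(1, o(2, -14)) = (32/43)/96 = (32/43)*(1/96) = 1/129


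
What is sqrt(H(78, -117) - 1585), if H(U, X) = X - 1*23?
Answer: 5*I*sqrt(69) ≈ 41.533*I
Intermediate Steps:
H(U, X) = -23 + X (H(U, X) = X - 23 = -23 + X)
sqrt(H(78, -117) - 1585) = sqrt((-23 - 117) - 1585) = sqrt(-140 - 1585) = sqrt(-1725) = 5*I*sqrt(69)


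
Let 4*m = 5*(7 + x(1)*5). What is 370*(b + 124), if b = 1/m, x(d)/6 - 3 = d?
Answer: 5827056/127 ≈ 45882.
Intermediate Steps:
x(d) = 18 + 6*d
m = 635/4 (m = (5*(7 + (18 + 6*1)*5))/4 = (5*(7 + (18 + 6)*5))/4 = (5*(7 + 24*5))/4 = (5*(7 + 120))/4 = (5*127)/4 = (¼)*635 = 635/4 ≈ 158.75)
b = 4/635 (b = 1/(635/4) = 4/635 ≈ 0.0062992)
370*(b + 124) = 370*(4/635 + 124) = 370*(78744/635) = 5827056/127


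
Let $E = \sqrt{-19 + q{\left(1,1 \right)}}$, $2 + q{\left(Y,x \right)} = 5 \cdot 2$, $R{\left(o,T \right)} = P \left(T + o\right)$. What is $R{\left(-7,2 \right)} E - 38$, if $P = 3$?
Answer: $-38 - 15 i \sqrt{11} \approx -38.0 - 49.749 i$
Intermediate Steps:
$R{\left(o,T \right)} = 3 T + 3 o$ ($R{\left(o,T \right)} = 3 \left(T + o\right) = 3 T + 3 o$)
$q{\left(Y,x \right)} = 8$ ($q{\left(Y,x \right)} = -2 + 5 \cdot 2 = -2 + 10 = 8$)
$E = i \sqrt{11}$ ($E = \sqrt{-19 + 8} = \sqrt{-11} = i \sqrt{11} \approx 3.3166 i$)
$R{\left(-7,2 \right)} E - 38 = \left(3 \cdot 2 + 3 \left(-7\right)\right) i \sqrt{11} - 38 = \left(6 - 21\right) i \sqrt{11} - 38 = - 15 i \sqrt{11} - 38 = -38 - 15 i \sqrt{11}$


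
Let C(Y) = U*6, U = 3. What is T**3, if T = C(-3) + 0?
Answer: 5832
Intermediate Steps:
C(Y) = 18 (C(Y) = 3*6 = 18)
T = 18 (T = 18 + 0 = 18)
T**3 = 18**3 = 5832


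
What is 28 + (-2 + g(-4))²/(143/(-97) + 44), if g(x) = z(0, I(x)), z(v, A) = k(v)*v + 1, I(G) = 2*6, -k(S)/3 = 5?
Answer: 115597/4125 ≈ 28.023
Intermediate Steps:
k(S) = -15 (k(S) = -3*5 = -15)
I(G) = 12
z(v, A) = 1 - 15*v (z(v, A) = -15*v + 1 = 1 - 15*v)
g(x) = 1 (g(x) = 1 - 15*0 = 1 + 0 = 1)
28 + (-2 + g(-4))²/(143/(-97) + 44) = 28 + (-2 + 1)²/(143/(-97) + 44) = 28 + (-1)²/(143*(-1/97) + 44) = 28 + 1/(-143/97 + 44) = 28 + 1/(4125/97) = 28 + (97/4125)*1 = 28 + 97/4125 = 115597/4125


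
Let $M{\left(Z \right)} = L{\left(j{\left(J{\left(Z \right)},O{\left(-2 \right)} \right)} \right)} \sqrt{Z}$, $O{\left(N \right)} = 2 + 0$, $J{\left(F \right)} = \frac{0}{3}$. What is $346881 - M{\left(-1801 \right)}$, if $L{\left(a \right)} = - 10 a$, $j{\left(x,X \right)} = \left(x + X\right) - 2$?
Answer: $346881$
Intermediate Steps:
$J{\left(F \right)} = 0$ ($J{\left(F \right)} = 0 \cdot \frac{1}{3} = 0$)
$O{\left(N \right)} = 2$
$j{\left(x,X \right)} = -2 + X + x$ ($j{\left(x,X \right)} = \left(X + x\right) - 2 = -2 + X + x$)
$M{\left(Z \right)} = 0$ ($M{\left(Z \right)} = - 10 \left(-2 + 2 + 0\right) \sqrt{Z} = \left(-10\right) 0 \sqrt{Z} = 0 \sqrt{Z} = 0$)
$346881 - M{\left(-1801 \right)} = 346881 - 0 = 346881 + 0 = 346881$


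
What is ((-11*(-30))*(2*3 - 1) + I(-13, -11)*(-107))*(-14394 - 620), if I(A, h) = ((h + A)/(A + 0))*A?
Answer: -63329052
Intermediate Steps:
I(A, h) = A + h (I(A, h) = ((A + h)/A)*A = A + h)
((-11*(-30))*(2*3 - 1) + I(-13, -11)*(-107))*(-14394 - 620) = ((-11*(-30))*(2*3 - 1) + (-13 - 11)*(-107))*(-14394 - 620) = (330*(6 - 1) - 24*(-107))*(-15014) = (330*5 + 2568)*(-15014) = (1650 + 2568)*(-15014) = 4218*(-15014) = -63329052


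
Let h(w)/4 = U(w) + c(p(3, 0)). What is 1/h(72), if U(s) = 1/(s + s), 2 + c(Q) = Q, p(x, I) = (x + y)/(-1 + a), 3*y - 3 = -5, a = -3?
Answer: -36/371 ≈ -0.097035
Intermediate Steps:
y = -⅔ (y = 1 + (⅓)*(-5) = 1 - 5/3 = -⅔ ≈ -0.66667)
p(x, I) = ⅙ - x/4 (p(x, I) = (x - ⅔)/(-1 - 3) = (-⅔ + x)/(-4) = (-⅔ + x)*(-¼) = ⅙ - x/4)
c(Q) = -2 + Q
U(s) = 1/(2*s)
h(w) = -31/3 + 2/w (h(w) = 4*(1/(2*w) + (-2 + (⅙ - ¼*3))) = 4*(1/(2*w) + (-2 + (⅙ - ¾))) = 4*(1/(2*w) + (-2 - 7/12)) = 4*(1/(2*w) - 31/12) = 4*(-31/12 + 1/(2*w)) = -31/3 + 2/w)
1/h(72) = 1/(-31/3 + 2/72) = 1/(-31/3 + 2*(1/72)) = 1/(-31/3 + 1/36) = 1/(-371/36) = -36/371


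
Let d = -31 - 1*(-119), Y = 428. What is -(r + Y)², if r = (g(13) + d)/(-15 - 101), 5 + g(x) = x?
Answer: -153462544/841 ≈ -1.8248e+5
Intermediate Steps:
g(x) = -5 + x
d = 88 (d = -31 + 119 = 88)
r = -24/29 (r = ((-5 + 13) + 88)/(-15 - 101) = (8 + 88)/(-116) = 96*(-1/116) = -24/29 ≈ -0.82759)
-(r + Y)² = -(-24/29 + 428)² = -(12388/29)² = -1*153462544/841 = -153462544/841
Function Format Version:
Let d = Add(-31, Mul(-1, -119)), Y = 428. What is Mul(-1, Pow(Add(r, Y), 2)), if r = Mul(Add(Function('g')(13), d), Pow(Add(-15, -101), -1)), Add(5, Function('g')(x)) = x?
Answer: Rational(-153462544, 841) ≈ -1.8248e+5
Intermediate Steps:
Function('g')(x) = Add(-5, x)
d = 88 (d = Add(-31, 119) = 88)
r = Rational(-24, 29) (r = Mul(Add(Add(-5, 13), 88), Pow(Add(-15, -101), -1)) = Mul(Add(8, 88), Pow(-116, -1)) = Mul(96, Rational(-1, 116)) = Rational(-24, 29) ≈ -0.82759)
Mul(-1, Pow(Add(r, Y), 2)) = Mul(-1, Pow(Add(Rational(-24, 29), 428), 2)) = Mul(-1, Pow(Rational(12388, 29), 2)) = Mul(-1, Rational(153462544, 841)) = Rational(-153462544, 841)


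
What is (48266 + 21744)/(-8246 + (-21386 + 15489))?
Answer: -70010/14143 ≈ -4.9501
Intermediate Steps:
(48266 + 21744)/(-8246 + (-21386 + 15489)) = 70010/(-8246 - 5897) = 70010/(-14143) = 70010*(-1/14143) = -70010/14143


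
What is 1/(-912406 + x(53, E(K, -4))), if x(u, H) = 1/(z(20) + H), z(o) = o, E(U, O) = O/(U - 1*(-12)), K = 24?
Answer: -179/163320665 ≈ -1.0960e-6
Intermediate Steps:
E(U, O) = O/(12 + U) (E(U, O) = O/(U + 12) = O/(12 + U))
x(u, H) = 1/(20 + H)
1/(-912406 + x(53, E(K, -4))) = 1/(-912406 + 1/(20 - 4/(12 + 24))) = 1/(-912406 + 1/(20 - 4/36)) = 1/(-912406 + 1/(20 - 4*1/36)) = 1/(-912406 + 1/(20 - ⅑)) = 1/(-912406 + 1/(179/9)) = 1/(-912406 + 9/179) = 1/(-163320665/179) = -179/163320665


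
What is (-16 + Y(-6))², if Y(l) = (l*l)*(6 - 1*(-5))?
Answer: 144400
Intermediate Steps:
Y(l) = 11*l² (Y(l) = l²*(6 + 5) = l²*11 = 11*l²)
(-16 + Y(-6))² = (-16 + 11*(-6)²)² = (-16 + 11*36)² = (-16 + 396)² = 380² = 144400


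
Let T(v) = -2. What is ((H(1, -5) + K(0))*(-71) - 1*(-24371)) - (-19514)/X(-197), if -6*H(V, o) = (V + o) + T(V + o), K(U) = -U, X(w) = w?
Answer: 4767586/197 ≈ 24201.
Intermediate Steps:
H(V, o) = ⅓ - V/6 - o/6 (H(V, o) = -((V + o) - 2)/6 = -(-2 + V + o)/6 = ⅓ - V/6 - o/6)
((H(1, -5) + K(0))*(-71) - 1*(-24371)) - (-19514)/X(-197) = (((⅓ - ⅙*1 - ⅙*(-5)) - 1*0)*(-71) - 1*(-24371)) - (-19514)/(-197) = (((⅓ - ⅙ + ⅚) + 0)*(-71) + 24371) - (-19514)*(-1)/197 = ((1 + 0)*(-71) + 24371) - 1*19514/197 = (1*(-71) + 24371) - 19514/197 = (-71 + 24371) - 19514/197 = 24300 - 19514/197 = 4767586/197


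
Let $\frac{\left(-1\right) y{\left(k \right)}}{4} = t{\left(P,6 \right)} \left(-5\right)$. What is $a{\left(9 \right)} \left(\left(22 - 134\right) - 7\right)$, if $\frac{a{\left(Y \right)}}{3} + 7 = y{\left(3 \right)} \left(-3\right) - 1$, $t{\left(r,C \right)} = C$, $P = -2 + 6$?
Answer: $131376$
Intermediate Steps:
$P = 4$
$y{\left(k \right)} = 120$ ($y{\left(k \right)} = - 4 \cdot 6 \left(-5\right) = \left(-4\right) \left(-30\right) = 120$)
$a{\left(Y \right)} = -1104$ ($a{\left(Y \right)} = -21 + 3 \left(120 \left(-3\right) - 1\right) = -21 + 3 \left(-360 - 1\right) = -21 + 3 \left(-361\right) = -21 - 1083 = -1104$)
$a{\left(9 \right)} \left(\left(22 - 134\right) - 7\right) = - 1104 \left(\left(22 - 134\right) - 7\right) = - 1104 \left(-112 - 7\right) = \left(-1104\right) \left(-119\right) = 131376$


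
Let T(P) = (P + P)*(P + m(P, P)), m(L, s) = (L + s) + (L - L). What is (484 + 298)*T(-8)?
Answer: 300288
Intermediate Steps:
m(L, s) = L + s (m(L, s) = (L + s) + 0 = L + s)
T(P) = 6*P² (T(P) = (P + P)*(P + (P + P)) = (2*P)*(P + 2*P) = (2*P)*(3*P) = 6*P²)
(484 + 298)*T(-8) = (484 + 298)*(6*(-8)²) = 782*(6*64) = 782*384 = 300288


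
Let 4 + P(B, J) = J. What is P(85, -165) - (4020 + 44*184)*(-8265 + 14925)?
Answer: -80692729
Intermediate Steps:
P(B, J) = -4 + J
P(85, -165) - (4020 + 44*184)*(-8265 + 14925) = (-4 - 165) - (4020 + 44*184)*(-8265 + 14925) = -169 - (4020 + 8096)*6660 = -169 - 12116*6660 = -169 - 1*80692560 = -169 - 80692560 = -80692729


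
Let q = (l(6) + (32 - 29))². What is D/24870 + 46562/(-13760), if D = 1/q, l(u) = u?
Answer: -4689886919/1385955360 ≈ -3.3839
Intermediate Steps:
q = 81 (q = (6 + (32 - 29))² = (6 + 3)² = 9² = 81)
D = 1/81 ≈ 0.012346
D/24870 + 46562/(-13760) = (1/81)/24870 + 46562/(-13760) = (1/81)*(1/24870) + 46562*(-1/13760) = 1/2014470 - 23281/6880 = -4689886919/1385955360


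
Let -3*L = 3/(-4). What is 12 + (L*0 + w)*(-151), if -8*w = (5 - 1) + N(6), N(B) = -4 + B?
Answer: 501/4 ≈ 125.25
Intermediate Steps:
L = ¼ (L = -1/(-4) = -(-1)/4 = -⅓*(-¾) = ¼ ≈ 0.25000)
w = -¾ (w = -((5 - 1) + (-4 + 6))/8 = -(4 + 2)/8 = -⅛*6 = -¾ ≈ -0.75000)
12 + (L*0 + w)*(-151) = 12 + ((¼)*0 - ¾)*(-151) = 12 + (0 - ¾)*(-151) = 12 - ¾*(-151) = 12 + 453/4 = 501/4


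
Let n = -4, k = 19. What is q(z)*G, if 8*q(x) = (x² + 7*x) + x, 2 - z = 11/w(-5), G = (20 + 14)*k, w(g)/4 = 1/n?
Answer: 88179/4 ≈ 22045.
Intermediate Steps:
w(g) = -1 (w(g) = 4/(-4) = 4*(-¼) = -1)
G = 646 (G = (20 + 14)*19 = 34*19 = 646)
z = 13 (z = 2 - 11/(-1) = 2 - 11*(-1) = 2 - 1*(-11) = 2 + 11 = 13)
q(x) = x + x²/8 (q(x) = ((x² + 7*x) + x)/8 = (x² + 8*x)/8 = x + x²/8)
q(z)*G = ((⅛)*13*(8 + 13))*646 = ((⅛)*13*21)*646 = (273/8)*646 = 88179/4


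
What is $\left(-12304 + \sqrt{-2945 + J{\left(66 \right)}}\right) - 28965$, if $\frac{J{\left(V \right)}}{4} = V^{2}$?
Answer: $-41269 + \sqrt{14479} \approx -41149.0$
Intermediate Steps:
$J{\left(V \right)} = 4 V^{2}$
$\left(-12304 + \sqrt{-2945 + J{\left(66 \right)}}\right) - 28965 = \left(-12304 + \sqrt{-2945 + 4 \cdot 66^{2}}\right) - 28965 = \left(-12304 + \sqrt{-2945 + 4 \cdot 4356}\right) - 28965 = \left(-12304 + \sqrt{-2945 + 17424}\right) - 28965 = \left(-12304 + \sqrt{14479}\right) - 28965 = -41269 + \sqrt{14479}$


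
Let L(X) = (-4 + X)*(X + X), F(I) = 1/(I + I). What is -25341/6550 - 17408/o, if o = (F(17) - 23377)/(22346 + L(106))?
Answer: 170441066094403/5206051350 ≈ 32739.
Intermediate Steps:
F(I) = 1/(2*I)
L(X) = 2*X*(-4 + X) (L(X) = (-4 + X)*(2*X) = 2*X*(-4 + X))
o = -794817/1494980 (o = ((1/2)/17 - 23377)/(22346 + 2*106*(-4 + 106)) = ((1/2)*(1/17) - 23377)/(22346 + 2*106*102) = (1/34 - 23377)/(22346 + 21624) = -794817/34/43970 = -794817/34*1/43970 = -794817/1494980 ≈ -0.53166)
-25341/6550 - 17408/o = -25341/6550 - 17408/(-794817/1494980) = -25341*1/6550 - 17408*(-1494980/794817) = -25341/6550 + 26024611840/794817 = 170441066094403/5206051350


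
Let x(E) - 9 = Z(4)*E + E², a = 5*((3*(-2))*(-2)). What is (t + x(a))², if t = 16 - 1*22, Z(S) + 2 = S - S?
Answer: 12131289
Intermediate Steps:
Z(S) = -2 (Z(S) = -2 + (S - S) = -2 + 0 = -2)
a = 60 (a = 5*(-6*(-2)) = 5*12 = 60)
t = -6 (t = 16 - 22 = -6)
x(E) = 9 + E² - 2*E (x(E) = 9 + (-2*E + E²) = 9 + (E² - 2*E) = 9 + E² - 2*E)
(t + x(a))² = (-6 + (9 + 60² - 2*60))² = (-6 + (9 + 3600 - 120))² = (-6 + 3489)² = 3483² = 12131289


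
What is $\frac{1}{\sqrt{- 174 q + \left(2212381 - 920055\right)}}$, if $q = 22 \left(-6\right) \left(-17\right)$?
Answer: $\frac{\sqrt{901870}}{901870} \approx 0.001053$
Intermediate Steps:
$q = 2244$ ($q = \left(-132\right) \left(-17\right) = 2244$)
$\frac{1}{\sqrt{- 174 q + \left(2212381 - 920055\right)}} = \frac{1}{\sqrt{\left(-174\right) 2244 + \left(2212381 - 920055\right)}} = \frac{1}{\sqrt{-390456 + \left(2212381 - 920055\right)}} = \frac{1}{\sqrt{-390456 + 1292326}} = \frac{1}{\sqrt{901870}} = \frac{\sqrt{901870}}{901870}$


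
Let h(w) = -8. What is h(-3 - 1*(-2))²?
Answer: 64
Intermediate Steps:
h(-3 - 1*(-2))² = (-8)² = 64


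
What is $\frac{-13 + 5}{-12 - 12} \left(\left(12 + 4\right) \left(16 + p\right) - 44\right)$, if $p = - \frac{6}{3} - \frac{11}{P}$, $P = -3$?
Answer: $\frac{716}{9} \approx 79.556$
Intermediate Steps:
$p = \frac{5}{3}$ ($p = - \frac{6}{3} - \frac{11}{-3} = \left(-6\right) \frac{1}{3} - - \frac{11}{3} = -2 + \frac{11}{3} = \frac{5}{3} \approx 1.6667$)
$\frac{-13 + 5}{-12 - 12} \left(\left(12 + 4\right) \left(16 + p\right) - 44\right) = \frac{-13 + 5}{-12 - 12} \left(\left(12 + 4\right) \left(16 + \frac{5}{3}\right) - 44\right) = - \frac{8}{-24} \left(16 \cdot \frac{53}{3} - 44\right) = \left(-8\right) \left(- \frac{1}{24}\right) \left(\frac{848}{3} - 44\right) = \frac{1}{3} \cdot \frac{716}{3} = \frac{716}{9}$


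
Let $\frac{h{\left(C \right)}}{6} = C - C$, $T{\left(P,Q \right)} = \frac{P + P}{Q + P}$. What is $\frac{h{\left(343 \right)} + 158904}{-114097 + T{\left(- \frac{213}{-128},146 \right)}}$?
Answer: $- \frac{3003444504}{2156546971} \approx -1.3927$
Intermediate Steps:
$T{\left(P,Q \right)} = \frac{2 P}{P + Q}$
$h{\left(C \right)} = 0$ ($h{\left(C \right)} = 6 \left(C - C\right) = 6 \cdot 0 = 0$)
$\frac{h{\left(343 \right)} + 158904}{-114097 + T{\left(- \frac{213}{-128},146 \right)}} = \frac{0 + 158904}{-114097 + \frac{2 \left(- \frac{213}{-128}\right)}{- \frac{213}{-128} + 146}} = \frac{158904}{-114097 + \frac{2 \left(\left(-213\right) \left(- \frac{1}{128}\right)\right)}{\left(-213\right) \left(- \frac{1}{128}\right) + 146}} = \frac{158904}{-114097 + 2 \cdot \frac{213}{128} \frac{1}{\frac{213}{128} + 146}} = \frac{158904}{-114097 + 2 \cdot \frac{213}{128} \frac{1}{\frac{18901}{128}}} = \frac{158904}{-114097 + 2 \cdot \frac{213}{128} \cdot \frac{128}{18901}} = \frac{158904}{-114097 + \frac{426}{18901}} = \frac{158904}{- \frac{2156546971}{18901}} = 158904 \left(- \frac{18901}{2156546971}\right) = - \frac{3003444504}{2156546971}$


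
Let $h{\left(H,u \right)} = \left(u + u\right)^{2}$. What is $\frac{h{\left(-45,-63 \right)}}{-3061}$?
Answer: $- \frac{15876}{3061} \approx -5.1865$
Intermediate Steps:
$h{\left(H,u \right)} = 4 u^{2}$ ($h{\left(H,u \right)} = \left(2 u\right)^{2} = 4 u^{2}$)
$\frac{h{\left(-45,-63 \right)}}{-3061} = \frac{4 \left(-63\right)^{2}}{-3061} = 4 \cdot 3969 \left(- \frac{1}{3061}\right) = 15876 \left(- \frac{1}{3061}\right) = - \frac{15876}{3061}$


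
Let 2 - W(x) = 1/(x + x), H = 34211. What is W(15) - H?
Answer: -1026271/30 ≈ -34209.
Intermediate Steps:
W(x) = 2 - 1/(2*x) (W(x) = 2 - 1/(x + x) = 2 - 1/(2*x))
W(15) - H = (2 - ½/15) - 1*34211 = (2 - ½*1/15) - 34211 = (2 - 1/30) - 34211 = 59/30 - 34211 = -1026271/30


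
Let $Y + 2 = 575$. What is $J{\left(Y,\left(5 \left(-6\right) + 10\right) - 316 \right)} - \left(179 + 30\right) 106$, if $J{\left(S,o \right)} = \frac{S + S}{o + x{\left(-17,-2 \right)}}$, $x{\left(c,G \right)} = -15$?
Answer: $- \frac{2592400}{117} \approx -22157.0$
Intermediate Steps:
$Y = 573$ ($Y = -2 + 575 = 573$)
$J{\left(S,o \right)} = \frac{2 S}{-15 + o}$ ($J{\left(S,o \right)} = \frac{S + S}{o - 15} = \frac{2 S}{-15 + o}$)
$J{\left(Y,\left(5 \left(-6\right) + 10\right) - 316 \right)} - \left(179 + 30\right) 106 = 2 \cdot 573 \frac{1}{-15 + \left(\left(5 \left(-6\right) + 10\right) - 316\right)} - \left(179 + 30\right) 106 = 2 \cdot 573 \frac{1}{-15 + \left(\left(-30 + 10\right) - 316\right)} - 209 \cdot 106 = 2 \cdot 573 \frac{1}{-15 - 336} - 22154 = 2 \cdot 573 \frac{1}{-351} - 22154 = 2 \cdot 573 \left(- \frac{1}{351}\right) - 22154 = - \frac{382}{117} - 22154 = - \frac{2592400}{117}$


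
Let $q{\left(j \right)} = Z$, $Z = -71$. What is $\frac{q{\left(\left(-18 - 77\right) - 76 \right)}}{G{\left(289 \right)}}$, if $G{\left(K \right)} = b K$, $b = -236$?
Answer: $\frac{71}{68204} \approx 0.001041$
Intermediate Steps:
$q{\left(j \right)} = -71$
$G{\left(K \right)} = - 236 K$
$\frac{q{\left(\left(-18 - 77\right) - 76 \right)}}{G{\left(289 \right)}} = - \frac{71}{\left(-236\right) 289} = - \frac{71}{-68204} = \left(-71\right) \left(- \frac{1}{68204}\right) = \frac{71}{68204}$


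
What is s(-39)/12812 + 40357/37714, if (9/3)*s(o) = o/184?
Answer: 47568712187/44453642656 ≈ 1.0701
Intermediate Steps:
s(o) = o/552 (s(o) = (o/184)/3 = o/552)
s(-39)/12812 + 40357/37714 = ((1/552)*(-39))/12812 + 40357/37714 = -13/184*1/12812 + 40357*(1/37714) = -13/2357408 + 40357/37714 = 47568712187/44453642656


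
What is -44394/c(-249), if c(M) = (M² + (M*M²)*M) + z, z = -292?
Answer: -22197/1922092855 ≈ -1.1548e-5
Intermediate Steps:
c(M) = -292 + M² + M⁴ (c(M) = (M² + (M*M²)*M) - 292 = (M² + M³*M) - 292 = (M² + M⁴) - 292 = -292 + M² + M⁴)
-44394/c(-249) = -44394/(-292 + (-249)² + (-249)⁴) = -44394/(-292 + 62001 + 3844124001) = -44394/3844185710 = -44394*1/3844185710 = -22197/1922092855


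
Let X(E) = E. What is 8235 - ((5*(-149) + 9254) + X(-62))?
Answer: -212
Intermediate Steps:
8235 - ((5*(-149) + 9254) + X(-62)) = 8235 - ((5*(-149) + 9254) - 62) = 8235 - ((-745 + 9254) - 62) = 8235 - (8509 - 62) = 8235 - 1*8447 = 8235 - 8447 = -212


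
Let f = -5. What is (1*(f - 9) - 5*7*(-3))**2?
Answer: 8281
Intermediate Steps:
(1*(f - 9) - 5*7*(-3))**2 = (1*(-5 - 9) - 5*7*(-3))**2 = (1*(-14) - 35*(-3))**2 = (-14 + 105)**2 = 91**2 = 8281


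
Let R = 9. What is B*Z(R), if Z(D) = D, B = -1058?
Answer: -9522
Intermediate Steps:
B*Z(R) = -1058*9 = -9522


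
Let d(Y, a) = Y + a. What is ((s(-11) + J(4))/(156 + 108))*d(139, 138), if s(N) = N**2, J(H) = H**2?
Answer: 37949/264 ≈ 143.75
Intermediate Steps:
((s(-11) + J(4))/(156 + 108))*d(139, 138) = (((-11)**2 + 4**2)/(156 + 108))*(139 + 138) = ((121 + 16)/264)*277 = (137*(1/264))*277 = (137/264)*277 = 37949/264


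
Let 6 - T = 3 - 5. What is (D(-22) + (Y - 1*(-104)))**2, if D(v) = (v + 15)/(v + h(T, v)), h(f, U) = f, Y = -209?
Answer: 43681/4 ≈ 10920.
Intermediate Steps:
T = 8 (T = 6 - (3 - 5) = 6 - 1*(-2) = 6 + 2 = 8)
D(v) = (15 + v)/(8 + v) (D(v) = (v + 15)/(v + 8) = (15 + v)/(8 + v))
(D(-22) + (Y - 1*(-104)))**2 = ((15 - 22)/(8 - 22) + (-209 - 1*(-104)))**2 = (-7/(-14) + (-209 + 104))**2 = (-1/14*(-7) - 105)**2 = (1/2 - 105)**2 = (-209/2)**2 = 43681/4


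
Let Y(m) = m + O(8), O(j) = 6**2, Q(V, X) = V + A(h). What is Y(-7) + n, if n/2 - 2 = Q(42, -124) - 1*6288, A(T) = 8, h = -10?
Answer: -12443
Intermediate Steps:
Q(V, X) = 8 + V (Q(V, X) = V + 8 = 8 + V)
O(j) = 36
n = -12472 (n = 4 + 2*((8 + 42) - 1*6288) = 4 + 2*(50 - 6288) = 4 + 2*(-6238) = 4 - 12476 = -12472)
Y(m) = 36 + m (Y(m) = m + 36 = 36 + m)
Y(-7) + n = (36 - 7) - 12472 = 29 - 12472 = -12443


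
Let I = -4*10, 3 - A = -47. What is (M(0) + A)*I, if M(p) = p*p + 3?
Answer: -2120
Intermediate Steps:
M(p) = 3 + p**2 (M(p) = p**2 + 3 = 3 + p**2)
A = 50 (A = 3 - 1*(-47) = 3 + 47 = 50)
I = -40
(M(0) + A)*I = ((3 + 0**2) + 50)*(-40) = ((3 + 0) + 50)*(-40) = (3 + 50)*(-40) = 53*(-40) = -2120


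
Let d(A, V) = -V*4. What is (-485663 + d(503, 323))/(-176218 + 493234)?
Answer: -69565/45288 ≈ -1.5361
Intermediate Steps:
d(A, V) = -4*V
(-485663 + d(503, 323))/(-176218 + 493234) = (-485663 - 4*323)/(-176218 + 493234) = (-485663 - 1292)/317016 = -486955*1/317016 = -69565/45288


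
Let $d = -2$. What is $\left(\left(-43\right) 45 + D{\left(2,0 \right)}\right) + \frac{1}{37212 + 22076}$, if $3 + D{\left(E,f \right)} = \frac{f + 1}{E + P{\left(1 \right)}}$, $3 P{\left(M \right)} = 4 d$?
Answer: $- \frac{114989075}{59288} \approx -1939.5$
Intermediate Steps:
$P{\left(M \right)} = - \frac{8}{3}$ ($P{\left(M \right)} = \frac{4 \left(-2\right)}{3} = \frac{1}{3} \left(-8\right) = - \frac{8}{3}$)
$D{\left(E,f \right)} = -3 + \frac{1 + f}{- \frac{8}{3} + E}$ ($D{\left(E,f \right)} = -3 + \frac{f + 1}{E - \frac{8}{3}} = -3 + \frac{1 + f}{- \frac{8}{3} + E}$)
$\left(\left(-43\right) 45 + D{\left(2,0 \right)}\right) + \frac{1}{37212 + 22076} = \left(\left(-43\right) 45 + \frac{3 \left(9 + 0 - 6\right)}{-8 + 3 \cdot 2}\right) + \frac{1}{37212 + 22076} = \left(-1935 + \frac{3 \left(9 + 0 - 6\right)}{-8 + 6}\right) + \frac{1}{59288} = \left(-1935 + 3 \frac{1}{-2} \cdot 3\right) + \frac{1}{59288} = \left(-1935 + 3 \left(- \frac{1}{2}\right) 3\right) + \frac{1}{59288} = \left(-1935 - \frac{9}{2}\right) + \frac{1}{59288} = - \frac{3879}{2} + \frac{1}{59288} = - \frac{114989075}{59288}$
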